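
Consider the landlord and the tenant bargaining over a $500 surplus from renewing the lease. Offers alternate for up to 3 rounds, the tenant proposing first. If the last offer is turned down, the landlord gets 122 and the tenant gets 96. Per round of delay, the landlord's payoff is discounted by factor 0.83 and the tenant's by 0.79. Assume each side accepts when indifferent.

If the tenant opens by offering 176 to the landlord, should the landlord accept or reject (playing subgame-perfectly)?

Accept

Work out the landlord's continuation value if the offer is rejected.
Round 3 (the tenant proposes): the landlord gets 122 if talks fail, so the tenant offers 122 and keeps 378.
Round 2 (the landlord proposes): the tenant can get 378 next round, worth 0.79 × 378 = 298.62 now; the landlord offers that and keeps 201.38.
So by rejecting in round 1, the landlord gets 201.38 next round, worth 0.83 × 201.38 = 167.1454 now.
Offer 176 ≥ 167.1454, so the landlord accepts.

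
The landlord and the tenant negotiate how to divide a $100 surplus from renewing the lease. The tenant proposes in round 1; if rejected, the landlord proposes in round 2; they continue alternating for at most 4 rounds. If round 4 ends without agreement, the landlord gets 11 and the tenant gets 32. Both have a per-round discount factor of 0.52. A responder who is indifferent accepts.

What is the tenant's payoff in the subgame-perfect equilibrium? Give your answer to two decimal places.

65.48

Round 4 (the landlord proposes): the tenant gets 32 if talks fail, so the landlord offers 32 and keeps 68.
Round 3 (the tenant proposes): the landlord can get 68 next round, worth 0.52 × 68 = 35.36 now. The tenant offers 35.36 and keeps 100 − 35.36 = 64.64.
Round 2 (the landlord proposes): the tenant can get 64.64 next round, worth 0.52 × 64.64 = 33.6128 now; the landlord offers that and keeps 66.3872.
Round 1 (the tenant proposes): the landlord can get 66.3872 next round, worth 0.52 × 66.3872 = 34.521344 now. The tenant offers 34.521344 and keeps 100 − 34.521344 = 65.478656.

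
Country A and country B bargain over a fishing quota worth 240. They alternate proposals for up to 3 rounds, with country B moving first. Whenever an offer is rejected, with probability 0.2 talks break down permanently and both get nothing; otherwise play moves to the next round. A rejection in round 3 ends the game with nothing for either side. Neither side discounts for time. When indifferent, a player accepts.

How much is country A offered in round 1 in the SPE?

38.4

Round 3 (country B proposes): rejection yields 0 for country A; country B offers 0 and keeps 240.
Round 2 (country A proposes): rejecting gives country B an expected 0.8 × 240 = 192. Country A offers 192 and keeps 240 − 192 = 48.
Round 1 (country B proposes): rejecting gives country A an expected 0.8 × 48 = 38.4, so country B offers 38.4, keeping 201.6.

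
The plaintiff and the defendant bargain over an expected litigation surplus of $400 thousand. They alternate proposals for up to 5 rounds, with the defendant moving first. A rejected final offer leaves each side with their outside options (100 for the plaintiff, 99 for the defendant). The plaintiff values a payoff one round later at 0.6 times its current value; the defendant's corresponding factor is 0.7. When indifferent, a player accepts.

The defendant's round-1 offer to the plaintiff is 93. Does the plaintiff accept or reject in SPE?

Round 5 (the defendant proposes): the plaintiff gets 100 if talks fail, so the defendant offers 100 and keeps 300.
Round 4 (the plaintiff proposes): the defendant can get 300 next round, worth 0.7 × 300 = 210 now. The plaintiff offers 210 and keeps 400 − 210 = 190.
Round 3 (the defendant proposes): the plaintiff can get 190 next round, worth 0.6 × 190 = 114 now; the defendant offers that and keeps 286.
Round 2 (the plaintiff proposes): the defendant can get 286 next round, worth 0.7 × 286 = 200.2 now, so the plaintiff offers 200.2, keeping 199.8.
So by rejecting in round 1, the plaintiff gets 199.8 next round, worth 0.6 × 199.8 = 119.88 now.
Offer 93 < 119.88, so the plaintiff rejects.

Reject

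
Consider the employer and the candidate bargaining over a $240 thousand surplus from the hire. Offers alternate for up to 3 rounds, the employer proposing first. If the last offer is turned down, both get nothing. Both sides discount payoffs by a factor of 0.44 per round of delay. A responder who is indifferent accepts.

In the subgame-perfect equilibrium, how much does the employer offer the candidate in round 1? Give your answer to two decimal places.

59.14

Round 3 (the employer proposes): the candidate will accept anything ≥ 0, so the employer offers 0 and keeps 240.
Round 2 (the candidate proposes): the employer can get 240 next round, worth 0.44 × 240 = 105.6 now, so the candidate offers 105.6, keeping 134.4.
Round 1 (the employer proposes): the candidate can get 134.4 next round, worth 0.44 × 134.4 = 59.136 now; the employer offers that and keeps 180.864.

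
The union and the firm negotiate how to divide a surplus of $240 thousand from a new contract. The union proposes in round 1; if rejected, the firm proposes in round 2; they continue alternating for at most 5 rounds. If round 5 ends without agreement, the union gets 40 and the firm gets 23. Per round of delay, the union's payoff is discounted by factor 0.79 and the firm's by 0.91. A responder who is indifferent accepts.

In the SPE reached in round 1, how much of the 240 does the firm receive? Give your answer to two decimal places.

Round 5 (the union proposes): the firm gets 23 if talks fail, so the union offers 23 and keeps 217.
Round 4 (the firm proposes): the union can get 217 next round, worth 0.79 × 217 = 171.43 now. The firm offers 171.43 and keeps 240 − 171.43 = 68.57.
Round 3 (the union proposes): the firm can get 68.57 next round, worth 0.91 × 68.57 = 62.3987 now, so the union offers 62.3987, keeping 177.6013.
Round 2 (the firm proposes): the union can get 177.6013 next round, worth 0.79 × 177.6013 = 140.305027 now, so the firm offers 140.305027, keeping 99.694973.
Round 1 (the union proposes): the firm can get 99.694973 next round, worth 0.91 × 99.694973 = 90.72242543 now; the union offers that and keeps 149.27757457.

90.72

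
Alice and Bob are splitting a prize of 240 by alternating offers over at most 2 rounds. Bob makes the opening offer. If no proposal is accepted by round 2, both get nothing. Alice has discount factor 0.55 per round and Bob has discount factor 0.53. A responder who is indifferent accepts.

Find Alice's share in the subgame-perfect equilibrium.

132

By backward induction:
Round 2 (Alice proposes): Bob will accept anything ≥ 0, so Alice offers 0 and keeps 240.
Round 1 (Bob proposes): Alice can get 240 next round, worth 0.55 × 240 = 132 now; Bob offers that and keeps 108.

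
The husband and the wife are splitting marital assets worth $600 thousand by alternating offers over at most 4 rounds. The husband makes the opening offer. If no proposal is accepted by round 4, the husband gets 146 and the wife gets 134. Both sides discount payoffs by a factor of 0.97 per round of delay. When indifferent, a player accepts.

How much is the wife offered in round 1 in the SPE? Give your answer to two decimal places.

Solve by backward induction from round 4.
Round 4 (the wife proposes): the husband gets 146 if talks fail, so the wife offers 146 and keeps 454.
Round 3 (the husband proposes): the wife can get 454 next round, worth 0.97 × 454 = 440.38 now. The husband offers 440.38 and keeps 600 − 440.38 = 159.62.
Round 2 (the wife proposes): the husband can get 159.62 next round, worth 0.97 × 159.62 = 154.8314 now, so the wife offers 154.8314, keeping 445.1686.
Round 1 (the husband proposes): the wife can get 445.1686 next round, worth 0.97 × 445.1686 = 431.813542 now. The husband offers 431.813542 and keeps 600 − 431.813542 = 168.186458.

431.81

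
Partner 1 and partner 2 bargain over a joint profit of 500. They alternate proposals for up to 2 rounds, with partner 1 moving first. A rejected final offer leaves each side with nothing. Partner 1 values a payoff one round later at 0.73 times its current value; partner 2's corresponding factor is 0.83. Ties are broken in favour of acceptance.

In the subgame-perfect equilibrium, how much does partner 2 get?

415

Round 2 (partner 2 proposes): partner 1 will accept anything ≥ 0, so partner 2 offers 0 and keeps 500.
Round 1 (partner 1 proposes): partner 2 can get 500 next round, worth 0.83 × 500 = 415 now. Partner 1 offers 415 and keeps 500 − 415 = 85.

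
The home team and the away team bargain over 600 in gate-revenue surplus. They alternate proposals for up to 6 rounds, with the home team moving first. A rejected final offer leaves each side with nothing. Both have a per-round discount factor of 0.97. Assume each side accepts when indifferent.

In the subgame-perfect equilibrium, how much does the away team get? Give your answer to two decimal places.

By backward induction:
Round 6 (the away team proposes): the home team will accept anything ≥ 0, so the away team offers 0 and keeps 600.
Round 5 (the home team proposes): the away team can get 600 next round, worth 0.97 × 600 = 582 now; the home team offers that and keeps 18.
Round 4 (the away team proposes): the home team can get 18 next round, worth 0.97 × 18 = 17.46 now, so the away team offers 17.46, keeping 582.54.
Round 3 (the home team proposes): the away team can get 582.54 next round, worth 0.97 × 582.54 = 565.0638 now. The home team offers 565.0638 and keeps 600 − 565.0638 = 34.9362.
Round 2 (the away team proposes): the home team can get 34.9362 next round, worth 0.97 × 34.9362 = 33.888114 now, so the away team offers 33.888114, keeping 566.111886.
Round 1 (the home team proposes): the away team can get 566.111886 next round, worth 0.97 × 566.111886 = 549.12852942 now; the home team offers that and keeps 50.87147058.

549.13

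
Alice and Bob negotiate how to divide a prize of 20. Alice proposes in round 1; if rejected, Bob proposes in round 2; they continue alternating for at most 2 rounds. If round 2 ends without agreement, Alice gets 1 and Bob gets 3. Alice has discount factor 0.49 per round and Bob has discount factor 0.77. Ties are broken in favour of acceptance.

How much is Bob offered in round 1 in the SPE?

14.63

By backward induction:
Round 2 (Bob proposes): Alice gets 1 if talks fail, so Bob offers 1 and keeps 19.
Round 1 (Alice proposes): Bob can get 19 next round, worth 0.77 × 19 = 14.63 now, so Alice offers 14.63, keeping 5.37.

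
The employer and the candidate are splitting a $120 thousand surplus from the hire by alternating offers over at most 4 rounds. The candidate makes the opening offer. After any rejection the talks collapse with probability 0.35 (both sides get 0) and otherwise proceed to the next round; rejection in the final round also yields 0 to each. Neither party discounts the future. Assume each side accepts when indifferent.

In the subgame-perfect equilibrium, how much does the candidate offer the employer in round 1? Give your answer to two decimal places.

Round 4 (the employer proposes): the candidate will accept anything ≥ 0, so the employer offers 0 and keeps 120.
Round 3 (the candidate proposes): rejecting gives the employer an expected 0.65 × 120 = 78; the candidate offers that and keeps 42.
Round 2 (the employer proposes): rejecting gives the candidate an expected 0.65 × 42 = 27.3. The employer offers 27.3 and keeps 120 − 27.3 = 92.7.
Round 1 (the candidate proposes): rejecting gives the employer an expected 0.65 × 92.7 = 60.255. The candidate offers 60.255 and keeps 120 − 60.255 = 59.745.

60.26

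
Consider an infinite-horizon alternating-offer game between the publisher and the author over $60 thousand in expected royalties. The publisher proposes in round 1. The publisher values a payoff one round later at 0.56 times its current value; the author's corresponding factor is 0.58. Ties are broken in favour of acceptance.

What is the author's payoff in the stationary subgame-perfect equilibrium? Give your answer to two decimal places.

When the publisher proposes, the author accepts any offer worth at least 0.58 times what the author would get by proposing next round; and vice versa.
This gives x = 60 − 0.58y and y = 60 − 0.56x, where x and y are each side's share when it proposes.
Hence (1 − 0.58·0.56)x = 60(1 − 0.58), i.e. 0.6752·x = 25.2.
x ≈ 37.3223; the author's share is 60 − x ≈ 22.6777.

22.68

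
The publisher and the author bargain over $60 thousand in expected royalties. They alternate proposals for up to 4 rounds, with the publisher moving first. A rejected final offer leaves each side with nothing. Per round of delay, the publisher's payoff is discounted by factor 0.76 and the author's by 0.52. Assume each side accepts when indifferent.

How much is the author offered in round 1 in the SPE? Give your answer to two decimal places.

19.82

By backward induction:
Round 4 (the author proposes): the publisher will accept anything ≥ 0, so the author offers 0 and keeps 60.
Round 3 (the publisher proposes): the author can get 60 next round, worth 0.52 × 60 = 31.2 now; the publisher offers that and keeps 28.8.
Round 2 (the author proposes): the publisher can get 28.8 next round, worth 0.76 × 28.8 = 21.888 now. The author offers 21.888 and keeps 60 − 21.888 = 38.112.
Round 1 (the publisher proposes): the author can get 38.112 next round, worth 0.52 × 38.112 = 19.81824 now; the publisher offers that and keeps 40.18176.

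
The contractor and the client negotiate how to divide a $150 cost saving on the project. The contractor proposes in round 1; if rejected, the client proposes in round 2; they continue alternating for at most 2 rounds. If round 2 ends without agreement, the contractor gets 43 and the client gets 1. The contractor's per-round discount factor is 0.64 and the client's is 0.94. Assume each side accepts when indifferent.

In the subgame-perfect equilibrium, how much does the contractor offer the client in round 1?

100.58

By backward induction:
Round 2 (the client proposes): the contractor gets 43 if talks fail, so the client offers 43 and keeps 107.
Round 1 (the contractor proposes): the client can get 107 next round, worth 0.94 × 107 = 100.58 now; the contractor offers that and keeps 49.42.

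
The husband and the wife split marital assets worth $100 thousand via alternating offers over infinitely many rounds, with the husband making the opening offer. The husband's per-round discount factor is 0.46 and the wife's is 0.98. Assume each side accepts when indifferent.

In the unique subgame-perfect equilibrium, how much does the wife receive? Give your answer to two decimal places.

96.36

Let x be the husband's share when the husband proposes and y be the wife's share when the wife proposes.
The wife accepts iff offered ≥ 0.98·y, so x = 100 − 0.98y. Symmetrically y = 100 − 0.46x.
Substituting: x = 100 − 0.98(100 − 0.46x), giving x(1 − 0.46·0.98) = 100(1 − 0.98).
So x = 100 × 0.02 / 0.5492 ≈ 3.6417, and the wife receives 100 − x ≈ 96.3583.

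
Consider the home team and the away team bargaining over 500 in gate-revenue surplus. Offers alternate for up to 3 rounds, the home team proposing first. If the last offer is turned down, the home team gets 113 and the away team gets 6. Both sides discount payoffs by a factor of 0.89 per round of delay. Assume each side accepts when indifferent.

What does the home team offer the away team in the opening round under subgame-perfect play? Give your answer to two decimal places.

53.70

Round 3 (the home team proposes): the away team gets 6 if talks fail, so the home team offers 6 and keeps 494.
Round 2 (the away team proposes): the home team can get 494 next round, worth 0.89 × 494 = 439.66 now. The away team offers 439.66 and keeps 500 − 439.66 = 60.34.
Round 1 (the home team proposes): the away team can get 60.34 next round, worth 0.89 × 60.34 = 53.7026 now; the home team offers that and keeps 446.2974.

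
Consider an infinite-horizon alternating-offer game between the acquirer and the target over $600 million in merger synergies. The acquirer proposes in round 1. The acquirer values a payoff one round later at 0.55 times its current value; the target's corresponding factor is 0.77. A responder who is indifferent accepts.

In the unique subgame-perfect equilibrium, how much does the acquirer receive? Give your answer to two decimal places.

239.38

Let x be the acquirer's share when the acquirer proposes and y be the target's share when the target proposes.
The target accepts iff offered ≥ 0.77·y, so x = 600 − 0.77y. Symmetrically y = 600 − 0.55x.
Substituting: x = 600 − 0.77(600 − 0.55x), giving x(1 − 0.55·0.77) = 600(1 − 0.77).
So x = 600 × 0.23 / 0.5765 ≈ 239.3755, and the target receives 600 − x ≈ 360.6245.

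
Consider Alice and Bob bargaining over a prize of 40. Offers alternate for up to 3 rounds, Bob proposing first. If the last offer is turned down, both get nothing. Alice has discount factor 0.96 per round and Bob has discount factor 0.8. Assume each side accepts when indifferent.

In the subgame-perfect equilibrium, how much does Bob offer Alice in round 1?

Round 3 (Bob proposes): rejection yields 0 for Alice; Bob offers 0 and keeps 40.
Round 2 (Alice proposes): Bob can get 40 next round, worth 0.8 × 40 = 32 now. Alice offers 32 and keeps 40 − 32 = 8.
Round 1 (Bob proposes): Alice can get 8 next round, worth 0.96 × 8 = 7.68 now. Bob offers 7.68 and keeps 40 − 7.68 = 32.32.

7.68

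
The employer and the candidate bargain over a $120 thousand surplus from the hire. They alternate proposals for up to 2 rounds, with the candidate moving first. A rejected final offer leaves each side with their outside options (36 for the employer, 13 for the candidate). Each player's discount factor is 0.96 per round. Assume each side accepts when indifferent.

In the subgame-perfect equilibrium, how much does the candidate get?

Round 2 (the employer proposes): the candidate gets 13 if talks fail, so the employer offers 13 and keeps 107.
Round 1 (the candidate proposes): the employer can get 107 next round, worth 0.96 × 107 = 102.72 now, so the candidate offers 102.72, keeping 17.28.

17.28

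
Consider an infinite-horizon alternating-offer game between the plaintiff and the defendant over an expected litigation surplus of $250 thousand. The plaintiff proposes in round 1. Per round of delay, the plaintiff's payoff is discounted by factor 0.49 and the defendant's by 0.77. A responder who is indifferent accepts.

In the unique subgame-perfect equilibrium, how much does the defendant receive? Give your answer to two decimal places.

157.66

In a stationary SPE each proposer offers the other exactly their discounted continuation value.
If the plaintiff keeps x when proposing and the defendant keeps y when proposing, then x = 250 − 0.77y and y = 250 − 0.49x.
Solving: x = 250(1 − 0.77) / (1 − 0.49·0.77) = 57.5 / 0.6227 ≈ 92.3398.
The defendant gets 250 − 92.3398 ≈ 157.6602.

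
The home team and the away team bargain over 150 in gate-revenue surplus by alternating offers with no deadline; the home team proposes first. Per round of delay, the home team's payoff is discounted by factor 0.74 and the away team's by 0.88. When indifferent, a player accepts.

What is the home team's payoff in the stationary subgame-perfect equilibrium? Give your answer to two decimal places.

51.61

In a stationary SPE each proposer offers the other exactly their discounted continuation value.
If the home team keeps x when proposing and the away team keeps y when proposing, then x = 150 − 0.88y and y = 150 − 0.74x.
Solving: x = 150(1 − 0.88) / (1 − 0.74·0.88) = 18 / 0.3488 ≈ 51.6055.
The away team gets 150 − 51.6055 ≈ 98.3945.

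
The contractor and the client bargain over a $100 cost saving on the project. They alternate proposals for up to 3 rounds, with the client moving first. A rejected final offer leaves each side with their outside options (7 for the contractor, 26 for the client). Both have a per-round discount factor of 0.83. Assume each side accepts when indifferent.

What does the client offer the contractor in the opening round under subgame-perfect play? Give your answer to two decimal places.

18.93

Round 3 (the client proposes): the contractor gets 7 if talks fail, so the client offers 7 and keeps 93.
Round 2 (the contractor proposes): the client can get 93 next round, worth 0.83 × 93 = 77.19 now, so the contractor offers 77.19, keeping 22.81.
Round 1 (the client proposes): the contractor can get 22.81 next round, worth 0.83 × 22.81 = 18.9323 now, so the client offers 18.9323, keeping 81.0677.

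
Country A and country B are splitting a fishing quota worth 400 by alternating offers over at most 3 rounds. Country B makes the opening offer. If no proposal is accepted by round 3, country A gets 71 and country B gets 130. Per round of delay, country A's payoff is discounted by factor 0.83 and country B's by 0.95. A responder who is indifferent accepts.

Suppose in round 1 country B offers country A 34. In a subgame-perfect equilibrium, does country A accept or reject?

Work out country A's continuation value if the offer is rejected.
Round 3 (country B proposes): country A gets 71 if talks fail, so country B offers 71 and keeps 329.
Round 2 (country A proposes): country B can get 329 next round, worth 0.95 × 329 = 312.55 now, so country A offers 312.55, keeping 87.45.
So by rejecting in round 1, country A gets 87.45 next round, worth 0.83 × 87.45 = 72.5835 now.
Offer 34 < 72.5835, so country A rejects.

Reject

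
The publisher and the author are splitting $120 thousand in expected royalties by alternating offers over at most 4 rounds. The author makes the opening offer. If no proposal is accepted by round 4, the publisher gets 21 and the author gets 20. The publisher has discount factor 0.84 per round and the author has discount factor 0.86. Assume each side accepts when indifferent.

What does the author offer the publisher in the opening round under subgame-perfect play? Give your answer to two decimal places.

Round 4 (the publisher proposes): the author gets 20 if talks fail, so the publisher offers 20 and keeps 100.
Round 3 (the author proposes): the publisher can get 100 next round, worth 0.84 × 100 = 84 now; the author offers that and keeps 36.
Round 2 (the publisher proposes): the author can get 36 next round, worth 0.86 × 36 = 30.96 now. The publisher offers 30.96 and keeps 120 − 30.96 = 89.04.
Round 1 (the author proposes): the publisher can get 89.04 next round, worth 0.84 × 89.04 = 74.7936 now. The author offers 74.7936 and keeps 120 − 74.7936 = 45.2064.

74.79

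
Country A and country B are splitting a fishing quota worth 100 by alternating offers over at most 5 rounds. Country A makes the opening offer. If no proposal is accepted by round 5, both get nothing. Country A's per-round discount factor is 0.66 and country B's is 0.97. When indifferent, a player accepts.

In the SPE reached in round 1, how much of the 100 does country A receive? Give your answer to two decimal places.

Round 5 (country A proposes): country B will accept anything ≥ 0, so country A offers 0 and keeps 100.
Round 4 (country B proposes): country A can get 100 next round, worth 0.66 × 100 = 66 now; country B offers that and keeps 34.
Round 3 (country A proposes): country B can get 34 next round, worth 0.97 × 34 = 32.98 now. Country A offers 32.98 and keeps 100 − 32.98 = 67.02.
Round 2 (country B proposes): country A can get 67.02 next round, worth 0.66 × 67.02 = 44.2332 now; country B offers that and keeps 55.7668.
Round 1 (country A proposes): country B can get 55.7668 next round, worth 0.97 × 55.7668 = 54.093796 now; country A offers that and keeps 45.906204.

45.91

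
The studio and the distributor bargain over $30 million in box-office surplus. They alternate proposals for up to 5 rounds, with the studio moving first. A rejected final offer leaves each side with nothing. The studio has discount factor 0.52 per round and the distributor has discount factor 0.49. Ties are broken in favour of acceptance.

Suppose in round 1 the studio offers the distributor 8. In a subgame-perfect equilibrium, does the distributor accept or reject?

Reject

Round 5 (the studio proposes): the distributor will accept anything ≥ 0, so the studio offers 0 and keeps 30.
Round 4 (the distributor proposes): the studio can get 30 next round, worth 0.52 × 30 = 15.6 now, so the distributor offers 15.6, keeping 14.4.
Round 3 (the studio proposes): the distributor can get 14.4 next round, worth 0.49 × 14.4 = 7.056 now; the studio offers that and keeps 22.944.
Round 2 (the distributor proposes): the studio can get 22.944 next round, worth 0.52 × 22.944 = 11.93088 now. The distributor offers 11.93088 and keeps 30 − 11.93088 = 18.06912.
So by rejecting in round 1, the distributor gets 18.06912 next round, worth 0.49 × 18.06912 = 8.8538688 now.
Offer 8 < 8.8538688, so the distributor rejects.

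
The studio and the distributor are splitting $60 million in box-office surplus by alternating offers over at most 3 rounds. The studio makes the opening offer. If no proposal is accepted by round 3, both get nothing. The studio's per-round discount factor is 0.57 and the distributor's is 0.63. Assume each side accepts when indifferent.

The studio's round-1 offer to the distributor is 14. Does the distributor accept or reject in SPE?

Round 3 (the studio proposes): the distributor will accept anything ≥ 0, so the studio offers 0 and keeps 60.
Round 2 (the distributor proposes): the studio can get 60 next round, worth 0.57 × 60 = 34.2 now; the distributor offers that and keeps 25.8.
So by rejecting in round 1, the distributor gets 25.8 next round, worth 0.63 × 25.8 = 16.254 now.
Offer 14 < 16.254, so the distributor rejects.

Reject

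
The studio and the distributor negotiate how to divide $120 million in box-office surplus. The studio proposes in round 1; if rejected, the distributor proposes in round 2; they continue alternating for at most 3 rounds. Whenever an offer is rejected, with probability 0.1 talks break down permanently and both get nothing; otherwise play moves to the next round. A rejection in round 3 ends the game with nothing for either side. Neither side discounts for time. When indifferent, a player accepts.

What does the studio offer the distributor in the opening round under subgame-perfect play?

10.8

Round 3 (the studio proposes): the distributor will accept anything ≥ 0, so the studio offers 0 and keeps 120.
Round 2 (the distributor proposes): rejecting gives the studio an expected 0.9 × 120 = 108, so the distributor offers 108, keeping 12.
Round 1 (the studio proposes): rejecting gives the distributor an expected 0.9 × 12 = 10.8; the studio offers that and keeps 109.2.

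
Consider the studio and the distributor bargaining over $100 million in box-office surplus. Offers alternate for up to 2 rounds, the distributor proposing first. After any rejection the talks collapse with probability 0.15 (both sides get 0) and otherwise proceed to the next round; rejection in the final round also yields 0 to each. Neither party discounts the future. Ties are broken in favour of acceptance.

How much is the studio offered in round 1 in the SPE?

85

By backward induction:
Round 2 (the studio proposes): rejection yields 0 for the distributor; the studio offers 0 and keeps 100.
Round 1 (the distributor proposes): rejecting gives the studio an expected 0.85 × 100 = 85; the distributor offers that and keeps 15.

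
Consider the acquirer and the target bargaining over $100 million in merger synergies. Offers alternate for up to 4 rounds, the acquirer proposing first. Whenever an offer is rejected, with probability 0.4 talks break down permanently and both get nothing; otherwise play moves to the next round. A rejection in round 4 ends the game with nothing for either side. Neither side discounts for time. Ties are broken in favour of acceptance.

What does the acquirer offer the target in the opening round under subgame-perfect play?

By backward induction:
Round 4 (the target proposes): rejection yields 0 for the acquirer; the target offers 0 and keeps 100.
Round 3 (the acquirer proposes): rejecting gives the target an expected 0.6 × 100 = 60, so the acquirer offers 60, keeping 40.
Round 2 (the target proposes): rejecting gives the acquirer an expected 0.6 × 40 = 24, so the target offers 24, keeping 76.
Round 1 (the acquirer proposes): rejecting gives the target an expected 0.6 × 76 = 45.6. The acquirer offers 45.6 and keeps 100 − 45.6 = 54.4.

45.6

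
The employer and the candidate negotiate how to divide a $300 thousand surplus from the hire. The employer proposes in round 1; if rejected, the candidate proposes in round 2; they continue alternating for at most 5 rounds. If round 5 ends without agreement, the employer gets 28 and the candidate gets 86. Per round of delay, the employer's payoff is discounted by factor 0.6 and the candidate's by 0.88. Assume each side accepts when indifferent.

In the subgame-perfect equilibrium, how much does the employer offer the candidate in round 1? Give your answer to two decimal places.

185.33

Round 5 (the employer proposes): the candidate gets 86 if talks fail, so the employer offers 86 and keeps 214.
Round 4 (the candidate proposes): the employer can get 214 next round, worth 0.6 × 214 = 128.4 now. The candidate offers 128.4 and keeps 300 − 128.4 = 171.6.
Round 3 (the employer proposes): the candidate can get 171.6 next round, worth 0.88 × 171.6 = 151.008 now. The employer offers 151.008 and keeps 300 − 151.008 = 148.992.
Round 2 (the candidate proposes): the employer can get 148.992 next round, worth 0.6 × 148.992 = 89.3952 now; the candidate offers that and keeps 210.6048.
Round 1 (the employer proposes): the candidate can get 210.6048 next round, worth 0.88 × 210.6048 = 185.332224 now; the employer offers that and keeps 114.667776.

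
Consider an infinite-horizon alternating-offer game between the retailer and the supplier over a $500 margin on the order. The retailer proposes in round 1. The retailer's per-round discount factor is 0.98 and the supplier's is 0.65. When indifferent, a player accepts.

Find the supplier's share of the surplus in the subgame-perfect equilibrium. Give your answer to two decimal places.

In a stationary SPE each proposer offers the other exactly their discounted continuation value.
If the retailer keeps x when proposing and the supplier keeps y when proposing, then x = 500 − 0.65y and y = 500 − 0.98x.
Solving: x = 500(1 − 0.65) / (1 − 0.98·0.65) = 175 / 0.363 ≈ 482.0937.
The supplier gets 500 − 482.0937 ≈ 17.9063.

17.91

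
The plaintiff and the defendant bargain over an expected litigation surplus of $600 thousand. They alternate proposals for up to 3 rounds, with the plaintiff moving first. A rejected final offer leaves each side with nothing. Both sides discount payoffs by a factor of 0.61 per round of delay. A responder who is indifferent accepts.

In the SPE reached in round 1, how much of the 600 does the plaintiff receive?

Work backward from the last round.
Round 3 (the plaintiff proposes): rejection yields 0 for the defendant; the plaintiff offers 0 and keeps 600.
Round 2 (the defendant proposes): the plaintiff can get 600 next round, worth 0.61 × 600 = 366 now. The defendant offers 366 and keeps 600 − 366 = 234.
Round 1 (the plaintiff proposes): the defendant can get 234 next round, worth 0.61 × 234 = 142.74 now; the plaintiff offers that and keeps 457.26.

457.26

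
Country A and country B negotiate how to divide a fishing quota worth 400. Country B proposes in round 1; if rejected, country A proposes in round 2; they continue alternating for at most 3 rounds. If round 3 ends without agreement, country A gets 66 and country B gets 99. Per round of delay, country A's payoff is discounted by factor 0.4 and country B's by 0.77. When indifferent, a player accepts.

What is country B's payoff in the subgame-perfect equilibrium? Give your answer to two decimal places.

342.87

Round 3 (country B proposes): country A gets 66 if talks fail, so country B offers 66 and keeps 334.
Round 2 (country A proposes): country B can get 334 next round, worth 0.77 × 334 = 257.18 now. Country A offers 257.18 and keeps 400 − 257.18 = 142.82.
Round 1 (country B proposes): country A can get 142.82 next round, worth 0.4 × 142.82 = 57.128 now. Country B offers 57.128 and keeps 400 − 57.128 = 342.872.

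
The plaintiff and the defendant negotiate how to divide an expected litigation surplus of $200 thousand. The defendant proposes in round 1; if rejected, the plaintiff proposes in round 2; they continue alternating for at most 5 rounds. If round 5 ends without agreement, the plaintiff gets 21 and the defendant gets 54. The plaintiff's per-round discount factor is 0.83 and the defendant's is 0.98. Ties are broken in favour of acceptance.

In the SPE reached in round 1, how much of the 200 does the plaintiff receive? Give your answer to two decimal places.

By backward induction:
Round 5 (the defendant proposes): the plaintiff gets 21 if talks fail, so the defendant offers 21 and keeps 179.
Round 4 (the plaintiff proposes): the defendant can get 179 next round, worth 0.98 × 179 = 175.42 now; the plaintiff offers that and keeps 24.58.
Round 3 (the defendant proposes): the plaintiff can get 24.58 next round, worth 0.83 × 24.58 = 20.4014 now. The defendant offers 20.4014 and keeps 200 − 20.4014 = 179.5986.
Round 2 (the plaintiff proposes): the defendant can get 179.5986 next round, worth 0.98 × 179.5986 = 176.006628 now, so the plaintiff offers 176.006628, keeping 23.993372.
Round 1 (the defendant proposes): the plaintiff can get 23.993372 next round, worth 0.83 × 23.993372 = 19.91449876 now, so the defendant offers 19.91449876, keeping 180.08550124.

19.91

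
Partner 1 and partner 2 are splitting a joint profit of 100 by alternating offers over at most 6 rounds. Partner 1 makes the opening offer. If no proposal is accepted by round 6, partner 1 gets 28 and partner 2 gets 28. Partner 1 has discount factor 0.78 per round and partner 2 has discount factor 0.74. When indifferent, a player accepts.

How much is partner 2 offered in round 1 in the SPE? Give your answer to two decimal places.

Work backward from the last round.
Round 6 (partner 2 proposes): partner 1 gets 28 if talks fail, so partner 2 offers 28 and keeps 72.
Round 5 (partner 1 proposes): partner 2 can get 72 next round, worth 0.74 × 72 = 53.28 now; partner 1 offers that and keeps 46.72.
Round 4 (partner 2 proposes): partner 1 can get 46.72 next round, worth 0.78 × 46.72 = 36.4416 now, so partner 2 offers 36.4416, keeping 63.5584.
Round 3 (partner 1 proposes): partner 2 can get 63.5584 next round, worth 0.74 × 63.5584 = 47.033216 now; partner 1 offers that and keeps 52.966784.
Round 2 (partner 2 proposes): partner 1 can get 52.966784 next round, worth 0.78 × 52.966784 = 41.31409152 now. Partner 2 offers 41.31409152 and keeps 100 − 41.31409152 = 58.68590848.
Round 1 (partner 1 proposes): partner 2 can get 58.68590848 next round, worth 0.74 × 58.68590848 = 43.4275722752 now, so partner 1 offers 43.4275722752, keeping 56.5724277248.

43.43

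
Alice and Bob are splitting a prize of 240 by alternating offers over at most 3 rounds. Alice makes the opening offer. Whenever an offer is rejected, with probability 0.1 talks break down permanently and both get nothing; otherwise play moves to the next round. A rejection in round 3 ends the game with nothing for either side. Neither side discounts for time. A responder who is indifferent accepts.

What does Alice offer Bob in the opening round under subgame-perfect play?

21.6

Round 3 (Alice proposes): Bob will accept anything ≥ 0, so Alice offers 0 and keeps 240.
Round 2 (Bob proposes): rejecting gives Alice an expected 0.9 × 240 = 216; Bob offers that and keeps 24.
Round 1 (Alice proposes): rejecting gives Bob an expected 0.9 × 24 = 21.6. Alice offers 21.6 and keeps 240 − 21.6 = 218.4.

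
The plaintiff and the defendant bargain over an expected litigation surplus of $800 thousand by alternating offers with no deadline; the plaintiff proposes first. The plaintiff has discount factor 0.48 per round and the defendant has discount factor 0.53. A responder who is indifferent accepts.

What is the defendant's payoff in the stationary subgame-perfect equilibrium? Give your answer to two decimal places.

When the plaintiff proposes, the defendant accepts any offer worth at least 0.53 times what the defendant would get by proposing next round; and vice versa.
This gives x = 800 − 0.53y and y = 800 − 0.48x, where x and y are each side's share when it proposes.
Hence (1 − 0.53·0.48)x = 800(1 − 0.53), i.e. 0.7456·x = 376.
x ≈ 504.2918; the defendant's share is 800 − x ≈ 295.7082.

295.71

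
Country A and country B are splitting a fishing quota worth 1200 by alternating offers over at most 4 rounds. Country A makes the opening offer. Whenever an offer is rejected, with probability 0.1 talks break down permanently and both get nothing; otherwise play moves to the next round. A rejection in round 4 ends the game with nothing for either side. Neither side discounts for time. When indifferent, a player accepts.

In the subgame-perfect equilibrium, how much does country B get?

By backward induction:
Round 4 (country B proposes): country A will accept anything ≥ 0, so country B offers 0 and keeps 1200.
Round 3 (country A proposes): rejecting gives country B an expected 0.9 × 1200 = 1080, so country A offers 1080, keeping 120.
Round 2 (country B proposes): rejecting gives country A an expected 0.9 × 120 = 108, so country B offers 108, keeping 1092.
Round 1 (country A proposes): rejecting gives country B an expected 0.9 × 1092 = 982.8; country A offers that and keeps 217.2.

982.8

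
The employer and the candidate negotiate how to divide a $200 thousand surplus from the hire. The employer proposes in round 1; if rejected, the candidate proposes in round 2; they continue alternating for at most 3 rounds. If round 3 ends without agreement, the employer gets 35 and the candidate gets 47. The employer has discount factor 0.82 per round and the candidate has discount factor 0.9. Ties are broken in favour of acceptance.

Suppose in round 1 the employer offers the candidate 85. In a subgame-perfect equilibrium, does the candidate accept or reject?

Round 3 (the employer proposes): the candidate gets 47 if talks fail, so the employer offers 47 and keeps 153.
Round 2 (the candidate proposes): the employer can get 153 next round, worth 0.82 × 153 = 125.46 now. The candidate offers 125.46 and keeps 200 − 125.46 = 74.54.
So by rejecting in round 1, the candidate gets 74.54 next round, worth 0.9 × 74.54 = 67.086 now.
Offer 85 ≥ 67.086, so the candidate accepts.

Accept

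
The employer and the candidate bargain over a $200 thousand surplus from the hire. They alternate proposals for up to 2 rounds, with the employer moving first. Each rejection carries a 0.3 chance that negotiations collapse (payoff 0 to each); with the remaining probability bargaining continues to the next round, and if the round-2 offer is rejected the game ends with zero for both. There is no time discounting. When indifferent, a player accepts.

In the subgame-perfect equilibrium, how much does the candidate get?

140

By backward induction:
Round 2 (the candidate proposes): the employer will accept anything ≥ 0, so the candidate offers 0 and keeps 200.
Round 1 (the employer proposes): rejecting gives the candidate an expected 0.7 × 200 = 140, so the employer offers 140, keeping 60.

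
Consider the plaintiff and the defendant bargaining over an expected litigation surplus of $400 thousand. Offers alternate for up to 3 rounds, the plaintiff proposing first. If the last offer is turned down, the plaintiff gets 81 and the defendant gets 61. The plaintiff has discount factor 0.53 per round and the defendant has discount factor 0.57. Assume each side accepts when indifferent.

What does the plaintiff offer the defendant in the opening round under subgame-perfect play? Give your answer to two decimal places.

125.59

Round 3 (the plaintiff proposes): the defendant gets 61 if talks fail, so the plaintiff offers 61 and keeps 339.
Round 2 (the defendant proposes): the plaintiff can get 339 next round, worth 0.53 × 339 = 179.67 now. The defendant offers 179.67 and keeps 400 − 179.67 = 220.33.
Round 1 (the plaintiff proposes): the defendant can get 220.33 next round, worth 0.57 × 220.33 = 125.5881 now, so the plaintiff offers 125.5881, keeping 274.4119.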